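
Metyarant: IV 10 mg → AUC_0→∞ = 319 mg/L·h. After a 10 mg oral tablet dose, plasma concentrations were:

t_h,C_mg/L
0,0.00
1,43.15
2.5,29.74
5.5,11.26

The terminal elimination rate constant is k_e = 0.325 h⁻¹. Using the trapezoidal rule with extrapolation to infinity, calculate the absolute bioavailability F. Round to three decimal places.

Trapezoidal AUC_0→5.5 (oral tablet):
  [0→1]: (0.00+43.15)/2 × 1 = 21.575
  [1→2.5]: (43.15+29.74)/2 × 1.5 = 54.6675
  [2.5→5.5]: (29.74+11.26)/2 × 3 = 61.5
  Sum = 137.7425 mg/L·h
Tail: C_last/k_e = 11.26/0.325 = 34.646
AUC_0→∞ (oral tablet) = 137.7425 + 34.646 = 172.3885 mg/L·h
F = (AUC_ev/D_ev)/(AUC_iv/D_iv) = (172.3885/10)/(319/10) = 17.23885/31.9 = 0.5404

F = 0.540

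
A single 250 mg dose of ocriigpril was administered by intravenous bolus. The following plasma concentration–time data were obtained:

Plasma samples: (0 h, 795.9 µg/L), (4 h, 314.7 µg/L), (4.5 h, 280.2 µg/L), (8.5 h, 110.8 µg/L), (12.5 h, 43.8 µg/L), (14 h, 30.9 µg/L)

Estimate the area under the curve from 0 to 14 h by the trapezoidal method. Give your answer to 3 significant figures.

AUC = 3520 µg/L·h

Trapezoidal AUC_0→14:
  [0→4]: (795.9+314.7)/2 × 4 = 2221.2
  [4→4.5]: (314.7+280.2)/2 × 0.5 = 148.725
  [4.5→8.5]: (280.2+110.8)/2 × 4 = 782.0
  [8.5→12.5]: (110.8+43.8)/2 × 4 = 309.2
  [12.5→14]: (43.8+30.9)/2 × 1.5 = 56.025
  Sum = 3517.15 µg/L·h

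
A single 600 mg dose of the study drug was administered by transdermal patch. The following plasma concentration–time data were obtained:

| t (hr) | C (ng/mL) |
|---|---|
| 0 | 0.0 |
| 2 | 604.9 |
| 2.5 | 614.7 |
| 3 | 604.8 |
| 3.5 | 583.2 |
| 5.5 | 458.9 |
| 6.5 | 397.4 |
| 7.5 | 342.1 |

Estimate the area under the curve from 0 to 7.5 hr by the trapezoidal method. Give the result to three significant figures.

Trapezoidal AUC_0→7.5:
  [0→2]: (0.0+604.9)/2 × 2 = 604.9
  [2→2.5]: (604.9+614.7)/2 × 0.5 = 304.9
  [2.5→3]: (614.7+604.8)/2 × 0.5 = 304.875
  [3→3.5]: (604.8+583.2)/2 × 0.5 = 297.0
  [3.5→5.5]: (583.2+458.9)/2 × 2 = 1042.1
  [5.5→6.5]: (458.9+397.4)/2 × 1 = 428.15
  [6.5→7.5]: (397.4+342.1)/2 × 1 = 369.75
  Sum = 3351.675 ng/mL·hr

AUC = 3350 ng/mL·hr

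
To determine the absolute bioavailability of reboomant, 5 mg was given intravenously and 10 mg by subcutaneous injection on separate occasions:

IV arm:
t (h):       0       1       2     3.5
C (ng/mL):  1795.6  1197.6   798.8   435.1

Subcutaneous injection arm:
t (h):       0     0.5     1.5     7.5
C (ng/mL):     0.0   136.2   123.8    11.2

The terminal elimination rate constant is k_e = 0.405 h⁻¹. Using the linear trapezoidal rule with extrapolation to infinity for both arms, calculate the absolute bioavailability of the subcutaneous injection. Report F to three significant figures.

F = 0.0664

Trapezoidal AUC_0→3.5 (IV):
  [0→1]: (1795.6+1197.6)/2 × 1 = 1496.6
  [1→2]: (1197.6+798.8)/2 × 1 = 998.2
  [2→3.5]: (798.8+435.1)/2 × 1.5 = 925.425
  Sum = 3420.225 ng/mL·h
IV tail: 435.1/0.405 = 1074.321; AUC_iv,0→∞ = 3420.225 + 1074.321 = 4494.546 ng/mL·h
Trapezoidal AUC_0→7.5 (subcutaneous injection):
  [0→0.5]: (0.0+136.2)/2 × 0.5 = 34.05
  [0.5→1.5]: (136.2+123.8)/2 × 1 = 130.0
  [1.5→7.5]: (123.8+11.2)/2 × 6 = 405.0
  Sum = 569.05 ng/mL·h
subcutaneous injection tail: 11.2/0.405 = 27.654; AUC_ev,0→∞ = 569.05 + 27.654 = 596.704 ng/mL·h
F = (AUC_ev/D_ev)/(AUC_iv/D_iv) = (596.704/10)/(4494.546/5) = 59.6704/898.9092 = 0.0664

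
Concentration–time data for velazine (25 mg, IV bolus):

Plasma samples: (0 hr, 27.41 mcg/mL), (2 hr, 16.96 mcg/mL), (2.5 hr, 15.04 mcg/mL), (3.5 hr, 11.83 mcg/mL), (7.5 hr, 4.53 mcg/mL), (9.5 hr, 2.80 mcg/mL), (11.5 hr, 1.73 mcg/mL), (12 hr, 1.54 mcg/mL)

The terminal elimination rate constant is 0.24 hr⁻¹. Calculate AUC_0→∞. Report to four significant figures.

AUC = 117.6 mcg/mL·hr

Trapezoidal AUC_0→12:
  [0→2]: (27.41+16.96)/2 × 2 = 44.37
  [2→2.5]: (16.96+15.04)/2 × 0.5 = 8.0
  [2.5→3.5]: (15.04+11.83)/2 × 1 = 13.435
  [3.5→7.5]: (11.83+4.53)/2 × 4 = 32.72
  [7.5→9.5]: (4.53+2.80)/2 × 2 = 7.33
  [9.5→11.5]: (2.80+1.73)/2 × 2 = 4.53
  [11.5→12]: (1.73+1.54)/2 × 0.5 = 0.8175
  Sum = 111.2025 mcg/mL·hr
Extrapolated tail: C_last / k_e = 1.54 / 0.24 = 6.417
AUC_0→∞ = 111.2025 + 6.417 = 117.6195 mcg/mL·hr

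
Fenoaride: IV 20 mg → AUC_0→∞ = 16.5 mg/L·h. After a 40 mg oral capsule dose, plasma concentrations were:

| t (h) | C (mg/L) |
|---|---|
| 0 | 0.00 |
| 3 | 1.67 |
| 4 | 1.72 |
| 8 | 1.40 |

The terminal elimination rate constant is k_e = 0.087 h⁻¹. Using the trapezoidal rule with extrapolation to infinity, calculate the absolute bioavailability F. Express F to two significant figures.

Trapezoidal AUC_0→8 (oral capsule):
  [0→3]: (0.00+1.67)/2 × 3 = 2.505
  [3→4]: (1.67+1.72)/2 × 1 = 1.695
  [4→8]: (1.72+1.40)/2 × 4 = 6.24
  Sum = 10.44 mg/L·h
Tail: C_last/k_e = 1.40/0.087 = 16.092
AUC_0→∞ (oral capsule) = 10.44 + 16.092 = 26.532 mg/L·h
F = (AUC_ev/D_ev)/(AUC_iv/D_iv) = (26.532/40)/(16.5/20) = 0.6633/0.825 = 0.8040

F = 0.80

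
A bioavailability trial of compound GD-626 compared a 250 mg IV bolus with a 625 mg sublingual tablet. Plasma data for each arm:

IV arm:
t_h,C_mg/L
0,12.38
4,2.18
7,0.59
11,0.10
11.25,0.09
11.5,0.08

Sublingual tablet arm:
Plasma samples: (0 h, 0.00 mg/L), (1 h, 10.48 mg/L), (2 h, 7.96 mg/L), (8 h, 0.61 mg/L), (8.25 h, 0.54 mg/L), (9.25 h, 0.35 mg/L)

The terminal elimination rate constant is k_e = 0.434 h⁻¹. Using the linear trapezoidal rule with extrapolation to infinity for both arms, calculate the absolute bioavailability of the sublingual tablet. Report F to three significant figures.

Trapezoidal AUC_0→11.5 (IV):
  [0→4]: (12.38+2.18)/2 × 4 = 29.12
  [4→7]: (2.18+0.59)/2 × 3 = 4.155
  [7→11]: (0.59+0.10)/2 × 4 = 1.38
  [11→11.25]: (0.10+0.09)/2 × 0.25 = 0.02375
  [11.25→11.5]: (0.09+0.08)/2 × 0.25 = 0.02125
  Sum = 34.7 mg/L·h
IV tail: 0.08/0.434 = 0.184; AUC_iv,0→∞ = 34.7 + 0.184 = 34.884 mg/L·h
Trapezoidal AUC_0→9.25 (sublingual tablet):
  [0→1]: (0.00+10.48)/2 × 1 = 5.24
  [1→2]: (10.48+7.96)/2 × 1 = 9.22
  [2→8]: (7.96+0.61)/2 × 6 = 25.71
  [8→8.25]: (0.61+0.54)/2 × 0.25 = 0.14375
  [8.25→9.25]: (0.54+0.35)/2 × 1 = 0.445
  Sum = 40.75875 mg/L·h
sublingual tablet tail: 0.35/0.434 = 0.806; AUC_ev,0→∞ = 40.75875 + 0.806 = 41.56475 mg/L·h
F = (AUC_ev/D_ev)/(AUC_iv/D_iv) = (41.56475/625)/(34.884/250) = 0.0665036/0.139536 = 0.4766

F = 0.477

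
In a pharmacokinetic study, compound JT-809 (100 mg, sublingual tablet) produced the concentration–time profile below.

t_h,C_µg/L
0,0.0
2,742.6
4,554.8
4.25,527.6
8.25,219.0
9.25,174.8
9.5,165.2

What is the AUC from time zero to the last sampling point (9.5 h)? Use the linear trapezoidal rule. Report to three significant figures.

AUC = 3910 µg/L·h

Trapezoidal AUC_0→9.5:
  [0→2]: (0.0+742.6)/2 × 2 = 742.6
  [2→4]: (742.6+554.8)/2 × 2 = 1297.4
  [4→4.25]: (554.8+527.6)/2 × 0.25 = 135.3
  [4.25→8.25]: (527.6+219.0)/2 × 4 = 1493.2
  [8.25→9.25]: (219.0+174.8)/2 × 1 = 196.9
  [9.25→9.5]: (174.8+165.2)/2 × 0.25 = 42.5
  Sum = 3907.9 µg/L·h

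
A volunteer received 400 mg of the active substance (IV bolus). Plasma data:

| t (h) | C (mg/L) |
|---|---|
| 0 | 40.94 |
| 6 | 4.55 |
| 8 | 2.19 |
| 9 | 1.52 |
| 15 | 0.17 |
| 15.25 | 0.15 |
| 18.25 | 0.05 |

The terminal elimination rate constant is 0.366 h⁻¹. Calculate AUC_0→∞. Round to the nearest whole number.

AUC = 151 mg/L·h

Trapezoidal AUC_0→18.25:
  [0→6]: (40.94+4.55)/2 × 6 = 136.47
  [6→8]: (4.55+2.19)/2 × 2 = 6.74
  [8→9]: (2.19+1.52)/2 × 1 = 1.855
  [9→15]: (1.52+0.17)/2 × 6 = 5.07
  [15→15.25]: (0.17+0.15)/2 × 0.25 = 0.04
  [15.25→18.25]: (0.15+0.05)/2 × 3 = 0.3
  Sum = 150.475 mg/L·h
Extrapolated tail: C_last / k_e = 0.05 / 0.366 = 0.137
AUC_0→∞ = 150.475 + 0.137 = 150.612 mg/L·h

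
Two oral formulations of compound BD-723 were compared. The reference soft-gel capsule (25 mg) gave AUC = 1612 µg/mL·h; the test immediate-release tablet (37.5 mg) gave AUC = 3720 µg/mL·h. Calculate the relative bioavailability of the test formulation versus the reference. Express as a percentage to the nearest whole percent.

F_rel = (AUC_test/D_test) / (AUC_ref/D_ref)
      = (3720/37.5) / (1612/25)
      = 99.2 / 64.48 = 1.5385 = 153.85%

F_rel = 154%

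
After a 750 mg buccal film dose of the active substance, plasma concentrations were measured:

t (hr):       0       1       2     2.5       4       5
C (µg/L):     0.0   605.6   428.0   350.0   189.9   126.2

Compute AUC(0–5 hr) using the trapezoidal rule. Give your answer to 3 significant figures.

Trapezoidal AUC_0→5:
  [0→1]: (0.0+605.6)/2 × 1 = 302.8
  [1→2]: (605.6+428.0)/2 × 1 = 516.8
  [2→2.5]: (428.0+350.0)/2 × 0.5 = 194.5
  [2.5→4]: (350.0+189.9)/2 × 1.5 = 404.925
  [4→5]: (189.9+126.2)/2 × 1 = 158.05
  Sum = 1577.075 µg/L·hr

AUC = 1580 µg/L·hr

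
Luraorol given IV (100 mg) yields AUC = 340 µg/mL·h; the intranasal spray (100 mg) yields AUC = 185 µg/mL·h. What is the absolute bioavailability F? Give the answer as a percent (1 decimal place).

F = (AUC_ev / D_ev) / (AUC_iv / D_iv)
  = (185/100) / (340/100)
  = 1.85 / 3.4 = 0.5441
  = 54.41%

F = 54.4%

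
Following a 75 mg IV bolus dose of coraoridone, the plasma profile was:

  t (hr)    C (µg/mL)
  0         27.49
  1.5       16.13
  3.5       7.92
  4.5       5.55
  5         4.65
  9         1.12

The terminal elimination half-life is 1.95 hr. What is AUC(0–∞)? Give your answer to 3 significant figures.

AUC = 80.7 µg/mL·hr

Trapezoidal AUC_0→9:
  [0→1.5]: (27.49+16.13)/2 × 1.5 = 32.715
  [1.5→3.5]: (16.13+7.92)/2 × 2 = 24.05
  [3.5→4.5]: (7.92+5.55)/2 × 1 = 6.735
  [4.5→5]: (5.55+4.65)/2 × 0.5 = 2.55
  [5→9]: (4.65+1.12)/2 × 4 = 11.54
  Sum = 77.59 µg/mL·hr
k_e = ln2 / t½ = 0.693147 / 1.95 = 0.3555 hr^-1
Extrapolated tail: C_last / k_e = 1.12 / 0.3555 = 3.150
AUC_0→∞ = 77.59 + 3.150 = 80.74 µg/mL·hr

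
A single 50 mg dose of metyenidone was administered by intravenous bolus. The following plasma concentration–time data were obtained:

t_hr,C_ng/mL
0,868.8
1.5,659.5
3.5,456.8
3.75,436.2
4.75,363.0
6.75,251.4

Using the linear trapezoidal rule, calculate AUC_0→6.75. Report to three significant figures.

AUC = 3390 ng/mL·hr

Trapezoidal AUC_0→6.75:
  [0→1.5]: (868.8+659.5)/2 × 1.5 = 1146.225
  [1.5→3.5]: (659.5+456.8)/2 × 2 = 1116.3
  [3.5→3.75]: (456.8+436.2)/2 × 0.25 = 111.625
  [3.75→4.75]: (436.2+363.0)/2 × 1 = 399.6
  [4.75→6.75]: (363.0+251.4)/2 × 2 = 614.4
  Sum = 3388.15 ng/mL·hr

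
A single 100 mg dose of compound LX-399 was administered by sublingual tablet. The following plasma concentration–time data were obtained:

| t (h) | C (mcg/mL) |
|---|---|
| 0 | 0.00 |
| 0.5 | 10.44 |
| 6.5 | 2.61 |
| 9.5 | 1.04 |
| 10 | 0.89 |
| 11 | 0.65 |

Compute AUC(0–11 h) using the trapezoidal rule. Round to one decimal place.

Trapezoidal AUC_0→11:
  [0→0.5]: (0.00+10.44)/2 × 0.5 = 2.61
  [0.5→6.5]: (10.44+2.61)/2 × 6 = 39.15
  [6.5→9.5]: (2.61+1.04)/2 × 3 = 5.475
  [9.5→10]: (1.04+0.89)/2 × 0.5 = 0.4825
  [10→11]: (0.89+0.65)/2 × 1 = 0.77
  Sum = 48.4875 mcg/mL·h

AUC = 48.5 mcg/mL·h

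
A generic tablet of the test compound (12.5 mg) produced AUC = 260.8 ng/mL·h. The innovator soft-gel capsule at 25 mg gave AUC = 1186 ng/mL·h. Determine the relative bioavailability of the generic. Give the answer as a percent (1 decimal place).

F_rel = (AUC_test/D_test) / (AUC_ref/D_ref)
      = (260.8/12.5) / (1186/25)
      = 20.864 / 47.44 = 0.4398 = 43.98%

F_rel = 44.0%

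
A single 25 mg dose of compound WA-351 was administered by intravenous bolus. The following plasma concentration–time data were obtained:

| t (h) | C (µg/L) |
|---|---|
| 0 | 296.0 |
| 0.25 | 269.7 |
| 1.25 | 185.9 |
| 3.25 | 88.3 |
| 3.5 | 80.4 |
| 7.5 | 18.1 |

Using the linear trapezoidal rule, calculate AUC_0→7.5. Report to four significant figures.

Trapezoidal AUC_0→7.5:
  [0→0.25]: (296.0+269.7)/2 × 0.25 = 70.7125
  [0.25→1.25]: (269.7+185.9)/2 × 1 = 227.8
  [1.25→3.25]: (185.9+88.3)/2 × 2 = 274.2
  [3.25→3.5]: (88.3+80.4)/2 × 0.25 = 21.0875
  [3.5→7.5]: (80.4+18.1)/2 × 4 = 197.0
  Sum = 790.8 µg/L·h

AUC = 790.8 µg/L·h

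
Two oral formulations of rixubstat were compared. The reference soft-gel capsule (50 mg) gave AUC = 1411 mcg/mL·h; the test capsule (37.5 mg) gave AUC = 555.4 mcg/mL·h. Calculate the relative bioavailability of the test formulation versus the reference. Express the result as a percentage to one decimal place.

F_rel = 52.5%

F_rel = (AUC_test/D_test) / (AUC_ref/D_ref)
      = (555.4/37.5) / (1411/50)
      = 14.8107 / 28.22 = 0.5248 = 52.48%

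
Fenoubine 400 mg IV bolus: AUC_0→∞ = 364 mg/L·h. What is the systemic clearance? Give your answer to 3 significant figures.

CL = Dose_iv / AUC_0→∞
   = 400 / 364 = 1.0989 L/h

CL = 1.10 L/h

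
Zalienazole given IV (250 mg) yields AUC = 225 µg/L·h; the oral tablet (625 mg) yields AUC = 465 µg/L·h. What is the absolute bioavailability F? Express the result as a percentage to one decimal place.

F = (AUC_ev / D_ev) / (AUC_iv / D_iv)
  = (465/625) / (225/250)
  = 0.744 / 0.9 = 0.8267
  = 82.67%

F = 82.7%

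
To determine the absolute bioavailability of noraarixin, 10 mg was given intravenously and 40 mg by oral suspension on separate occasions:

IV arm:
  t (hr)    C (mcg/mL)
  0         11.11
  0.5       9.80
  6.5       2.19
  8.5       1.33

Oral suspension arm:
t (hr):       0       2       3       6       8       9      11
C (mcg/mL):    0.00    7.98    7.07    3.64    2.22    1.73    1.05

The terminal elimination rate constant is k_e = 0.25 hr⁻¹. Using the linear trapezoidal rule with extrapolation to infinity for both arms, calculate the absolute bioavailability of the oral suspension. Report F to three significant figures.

Trapezoidal AUC_0→8.5 (IV):
  [0→0.5]: (11.11+9.80)/2 × 0.5 = 5.2275
  [0.5→6.5]: (9.80+2.19)/2 × 6 = 35.97
  [6.5→8.5]: (2.19+1.33)/2 × 2 = 3.52
  Sum = 44.7175 mcg/mL·hr
IV tail: 1.33/0.25 = 5.320; AUC_iv,0→∞ = 44.7175 + 5.320 = 50.0375 mcg/mL·hr
Trapezoidal AUC_0→11 (oral suspension):
  [0→2]: (0.00+7.98)/2 × 2 = 7.98
  [2→3]: (7.98+7.07)/2 × 1 = 7.525
  [3→6]: (7.07+3.64)/2 × 3 = 16.065
  [6→8]: (3.64+2.22)/2 × 2 = 5.86
  [8→9]: (2.22+1.73)/2 × 1 = 1.975
  [9→11]: (1.73+1.05)/2 × 2 = 2.78
  Sum = 42.185 mcg/mL·hr
oral suspension tail: 1.05/0.25 = 4.200; AUC_ev,0→∞ = 42.185 + 4.200 = 46.385 mcg/mL·hr
F = (AUC_ev/D_ev)/(AUC_iv/D_iv) = (46.385/40)/(50.0375/10) = 1.159625/5.00375 = 0.2318

F = 0.232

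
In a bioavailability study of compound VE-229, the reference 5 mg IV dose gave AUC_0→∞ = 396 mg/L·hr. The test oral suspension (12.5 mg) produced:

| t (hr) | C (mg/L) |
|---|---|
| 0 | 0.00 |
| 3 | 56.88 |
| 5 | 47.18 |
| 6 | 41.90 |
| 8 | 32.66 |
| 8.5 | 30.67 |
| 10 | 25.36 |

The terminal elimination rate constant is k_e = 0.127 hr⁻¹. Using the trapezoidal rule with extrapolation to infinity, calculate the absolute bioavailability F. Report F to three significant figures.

F = 0.572

Trapezoidal AUC_0→10 (oral suspension):
  [0→3]: (0.00+56.88)/2 × 3 = 85.32
  [3→5]: (56.88+47.18)/2 × 2 = 104.06
  [5→6]: (47.18+41.90)/2 × 1 = 44.54
  [6→8]: (41.90+32.66)/2 × 2 = 74.56
  [8→8.5]: (32.66+30.67)/2 × 0.5 = 15.8325
  [8.5→10]: (30.67+25.36)/2 × 1.5 = 42.0225
  Sum = 366.335 mg/L·hr
Tail: C_last/k_e = 25.36/0.127 = 199.685
AUC_0→∞ (oral suspension) = 366.335 + 199.685 = 566.02 mg/L·hr
F = (AUC_ev/D_ev)/(AUC_iv/D_iv) = (566.02/12.5)/(396/5) = 45.2816/79.2 = 0.5717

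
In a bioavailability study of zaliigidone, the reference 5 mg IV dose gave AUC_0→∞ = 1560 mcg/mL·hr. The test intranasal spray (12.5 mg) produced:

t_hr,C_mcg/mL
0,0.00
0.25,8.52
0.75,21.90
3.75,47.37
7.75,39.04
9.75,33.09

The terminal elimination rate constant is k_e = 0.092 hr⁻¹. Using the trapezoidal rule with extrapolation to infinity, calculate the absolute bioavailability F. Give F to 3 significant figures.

F = 0.184

Trapezoidal AUC_0→9.75 (intranasal spray):
  [0→0.25]: (0.00+8.52)/2 × 0.25 = 1.065
  [0.25→0.75]: (8.52+21.90)/2 × 0.5 = 7.605
  [0.75→3.75]: (21.90+47.37)/2 × 3 = 103.905
  [3.75→7.75]: (47.37+39.04)/2 × 4 = 172.82
  [7.75→9.75]: (39.04+33.09)/2 × 2 = 72.13
  Sum = 357.525 mcg/mL·hr
Tail: C_last/k_e = 33.09/0.092 = 359.674
AUC_0→∞ (intranasal spray) = 357.525 + 359.674 = 717.199 mcg/mL·hr
F = (AUC_ev/D_ev)/(AUC_iv/D_iv) = (717.199/12.5)/(1560/5) = 57.37592/312 = 0.1839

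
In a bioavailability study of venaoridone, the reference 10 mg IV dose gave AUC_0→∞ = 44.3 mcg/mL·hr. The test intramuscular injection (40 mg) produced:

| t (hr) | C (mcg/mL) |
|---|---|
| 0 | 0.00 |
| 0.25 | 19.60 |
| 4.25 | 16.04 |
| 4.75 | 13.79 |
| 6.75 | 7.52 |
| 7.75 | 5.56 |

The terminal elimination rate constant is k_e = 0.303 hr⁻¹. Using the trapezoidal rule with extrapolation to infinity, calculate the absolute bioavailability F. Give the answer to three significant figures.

Trapezoidal AUC_0→7.75 (intramuscular injection):
  [0→0.25]: (0.00+19.60)/2 × 0.25 = 2.45
  [0.25→4.25]: (19.60+16.04)/2 × 4 = 71.28
  [4.25→4.75]: (16.04+13.79)/2 × 0.5 = 7.4575
  [4.75→6.75]: (13.79+7.52)/2 × 2 = 21.31
  [6.75→7.75]: (7.52+5.56)/2 × 1 = 6.54
  Sum = 109.0375 mcg/mL·hr
Tail: C_last/k_e = 5.56/0.303 = 18.350
AUC_0→∞ (intramuscular injection) = 109.0375 + 18.350 = 127.3875 mcg/mL·hr
F = (AUC_ev/D_ev)/(AUC_iv/D_iv) = (127.3875/40)/(44.3/10) = 3.1846875/4.43 = 0.7189

F = 0.719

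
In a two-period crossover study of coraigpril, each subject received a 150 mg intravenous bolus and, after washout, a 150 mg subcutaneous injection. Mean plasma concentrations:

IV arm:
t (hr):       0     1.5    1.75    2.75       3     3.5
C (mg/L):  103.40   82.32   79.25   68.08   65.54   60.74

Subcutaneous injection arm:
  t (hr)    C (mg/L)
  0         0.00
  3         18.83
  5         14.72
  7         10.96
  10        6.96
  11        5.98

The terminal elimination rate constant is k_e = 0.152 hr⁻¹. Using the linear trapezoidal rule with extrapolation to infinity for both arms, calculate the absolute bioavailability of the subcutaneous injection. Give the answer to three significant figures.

F = 0.235

Trapezoidal AUC_0→3.5 (IV):
  [0→1.5]: (103.40+82.32)/2 × 1.5 = 139.29
  [1.5→1.75]: (82.32+79.25)/2 × 0.25 = 20.19625
  [1.75→2.75]: (79.25+68.08)/2 × 1 = 73.665
  [2.75→3]: (68.08+65.54)/2 × 0.25 = 16.7025
  [3→3.5]: (65.54+60.74)/2 × 0.5 = 31.57
  Sum = 281.42375 mg/L·hr
IV tail: 60.74/0.152 = 399.605; AUC_iv,0→∞ = 281.42375 + 399.605 = 681.02875 mg/L·hr
Trapezoidal AUC_0→11 (subcutaneous injection):
  [0→3]: (0.00+18.83)/2 × 3 = 28.245
  [3→5]: (18.83+14.72)/2 × 2 = 33.55
  [5→7]: (14.72+10.96)/2 × 2 = 25.68
  [7→10]: (10.96+6.96)/2 × 3 = 26.88
  [10→11]: (6.96+5.98)/2 × 1 = 6.47
  Sum = 120.825 mg/L·hr
subcutaneous injection tail: 5.98/0.152 = 39.342; AUC_ev,0→∞ = 120.825 + 39.342 = 160.167 mg/L·hr
F = (AUC_ev/D_ev)/(AUC_iv/D_iv) = (160.167/150)/(681.02875/150) = 1.06778/4.54019 = 0.2352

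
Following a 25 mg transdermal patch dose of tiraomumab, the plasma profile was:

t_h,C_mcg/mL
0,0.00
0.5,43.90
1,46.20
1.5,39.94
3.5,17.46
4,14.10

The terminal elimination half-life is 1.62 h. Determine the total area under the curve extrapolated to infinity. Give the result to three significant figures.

Trapezoidal AUC_0→4:
  [0→0.5]: (0.00+43.90)/2 × 0.5 = 10.975
  [0.5→1]: (43.90+46.20)/2 × 0.5 = 22.525
  [1→1.5]: (46.20+39.94)/2 × 0.5 = 21.535
  [1.5→3.5]: (39.94+17.46)/2 × 2 = 57.4
  [3.5→4]: (17.46+14.10)/2 × 0.5 = 7.89
  Sum = 120.325 mcg/mL·h
k_e = ln2 / t½ = 0.693147 / 1.62 = 0.4279 h^-1
Extrapolated tail: C_last / k_e = 14.10 / 0.4279 = 32.952
AUC_0→∞ = 120.325 + 32.952 = 153.277 mcg/mL·h

AUC = 153 mcg/mL·h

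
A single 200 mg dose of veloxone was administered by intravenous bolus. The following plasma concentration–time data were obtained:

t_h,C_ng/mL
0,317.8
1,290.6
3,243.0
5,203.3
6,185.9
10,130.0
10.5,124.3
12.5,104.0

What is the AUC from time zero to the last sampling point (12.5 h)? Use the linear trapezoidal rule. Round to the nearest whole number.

AUC = 2402 ng/mL·h

Trapezoidal AUC_0→12.5:
  [0→1]: (317.8+290.6)/2 × 1 = 304.2
  [1→3]: (290.6+243.0)/2 × 2 = 533.6
  [3→5]: (243.0+203.3)/2 × 2 = 446.3
  [5→6]: (203.3+185.9)/2 × 1 = 194.6
  [6→10]: (185.9+130.0)/2 × 4 = 631.8
  [10→10.5]: (130.0+124.3)/2 × 0.5 = 63.575
  [10.5→12.5]: (124.3+104.0)/2 × 2 = 228.3
  Sum = 2402.375 ng/mL·h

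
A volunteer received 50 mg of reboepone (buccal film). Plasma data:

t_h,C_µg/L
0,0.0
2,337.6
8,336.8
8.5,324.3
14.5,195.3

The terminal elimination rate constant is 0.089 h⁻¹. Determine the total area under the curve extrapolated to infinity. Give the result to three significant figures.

AUC = 6280 µg/L·h

Trapezoidal AUC_0→14.5:
  [0→2]: (0.0+337.6)/2 × 2 = 337.6
  [2→8]: (337.6+336.8)/2 × 6 = 2023.2
  [8→8.5]: (336.8+324.3)/2 × 0.5 = 165.275
  [8.5→14.5]: (324.3+195.3)/2 × 6 = 1558.8
  Sum = 4084.875 µg/L·h
Extrapolated tail: C_last / k_e = 195.3 / 0.089 = 2194.382
AUC_0→∞ = 4084.875 + 2194.382 = 6279.257 µg/L·h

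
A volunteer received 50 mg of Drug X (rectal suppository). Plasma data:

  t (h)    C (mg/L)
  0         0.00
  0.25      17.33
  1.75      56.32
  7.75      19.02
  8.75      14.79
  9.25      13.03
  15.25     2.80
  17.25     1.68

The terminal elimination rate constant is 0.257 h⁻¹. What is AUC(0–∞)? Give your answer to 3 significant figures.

Trapezoidal AUC_0→17.25:
  [0→0.25]: (0.00+17.33)/2 × 0.25 = 2.16625
  [0.25→1.75]: (17.33+56.32)/2 × 1.5 = 55.2375
  [1.75→7.75]: (56.32+19.02)/2 × 6 = 226.02
  [7.75→8.75]: (19.02+14.79)/2 × 1 = 16.905
  [8.75→9.25]: (14.79+13.03)/2 × 0.5 = 6.955
  [9.25→15.25]: (13.03+2.80)/2 × 6 = 47.49
  [15.25→17.25]: (2.80+1.68)/2 × 2 = 4.48
  Sum = 359.25375 mg/L·h
Extrapolated tail: C_last / k_e = 1.68 / 0.257 = 6.537
AUC_0→∞ = 359.25375 + 6.537 = 365.79075 mg/L·h

AUC = 366 mg/L·h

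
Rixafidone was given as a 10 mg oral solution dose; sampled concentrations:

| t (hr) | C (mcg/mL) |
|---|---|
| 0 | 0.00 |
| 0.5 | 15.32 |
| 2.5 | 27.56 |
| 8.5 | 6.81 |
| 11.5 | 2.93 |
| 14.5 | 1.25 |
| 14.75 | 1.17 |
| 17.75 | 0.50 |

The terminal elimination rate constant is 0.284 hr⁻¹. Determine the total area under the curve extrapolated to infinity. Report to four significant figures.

AUC = 175.3 mcg/mL·hr

Trapezoidal AUC_0→17.75:
  [0→0.5]: (0.00+15.32)/2 × 0.5 = 3.83
  [0.5→2.5]: (15.32+27.56)/2 × 2 = 42.88
  [2.5→8.5]: (27.56+6.81)/2 × 6 = 103.11
  [8.5→11.5]: (6.81+2.93)/2 × 3 = 14.61
  [11.5→14.5]: (2.93+1.25)/2 × 3 = 6.27
  [14.5→14.75]: (1.25+1.17)/2 × 0.25 = 0.3025
  [14.75→17.75]: (1.17+0.50)/2 × 3 = 2.505
  Sum = 173.5075 mcg/mL·hr
Extrapolated tail: C_last / k_e = 0.50 / 0.284 = 1.761
AUC_0→∞ = 173.5075 + 1.761 = 175.2685 mcg/mL·hr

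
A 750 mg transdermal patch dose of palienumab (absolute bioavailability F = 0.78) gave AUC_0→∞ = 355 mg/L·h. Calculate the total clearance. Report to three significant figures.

CL = F × Dose / AUC_0→∞
   = 0.78 × 750 / 355 = 1.64789 L/h

CL = 1.65 L/h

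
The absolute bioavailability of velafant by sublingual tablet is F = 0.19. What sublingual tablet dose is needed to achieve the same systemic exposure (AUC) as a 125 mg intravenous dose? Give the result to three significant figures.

D_sublingual = 658 mg

For equal systemic exposure: F × D_ev = D_iv
D_ev = D_iv / F = 125 / 0.19 = 657.895 mg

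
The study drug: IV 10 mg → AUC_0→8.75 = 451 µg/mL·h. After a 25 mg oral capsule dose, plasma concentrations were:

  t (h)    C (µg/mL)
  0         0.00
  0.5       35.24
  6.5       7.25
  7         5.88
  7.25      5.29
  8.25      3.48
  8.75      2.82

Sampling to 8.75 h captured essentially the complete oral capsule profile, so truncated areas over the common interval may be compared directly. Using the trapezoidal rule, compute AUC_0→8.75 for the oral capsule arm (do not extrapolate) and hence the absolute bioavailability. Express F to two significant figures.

F = 0.13

Trapezoidal AUC_0→8.75 (oral capsule):
  [0→0.5]: (0.00+35.24)/2 × 0.5 = 8.81
  [0.5→6.5]: (35.24+7.25)/2 × 6 = 127.47
  [6.5→7]: (7.25+5.88)/2 × 0.5 = 3.2825
  [7→7.25]: (5.88+5.29)/2 × 0.25 = 1.39625
  [7.25→8.25]: (5.29+3.48)/2 × 1 = 4.385
  [8.25→8.75]: (3.48+2.82)/2 × 0.5 = 1.575
  Sum = 146.91875 µg/mL·h
F = (AUC_ev/D_ev)/(AUC_iv/D_iv) = (146.91875/25)/(451/10) = 5.87675/45.1 = 0.1303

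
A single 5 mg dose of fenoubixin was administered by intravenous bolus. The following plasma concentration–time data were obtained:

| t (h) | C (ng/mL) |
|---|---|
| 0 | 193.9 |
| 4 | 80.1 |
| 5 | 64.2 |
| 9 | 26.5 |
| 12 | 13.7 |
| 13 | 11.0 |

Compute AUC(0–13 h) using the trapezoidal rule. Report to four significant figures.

AUC = 874.2 ng/mL·h

Trapezoidal AUC_0→13:
  [0→4]: (193.9+80.1)/2 × 4 = 548.0
  [4→5]: (80.1+64.2)/2 × 1 = 72.15
  [5→9]: (64.2+26.5)/2 × 4 = 181.4
  [9→12]: (26.5+13.7)/2 × 3 = 60.3
  [12→13]: (13.7+11.0)/2 × 1 = 12.35
  Sum = 874.2 ng/mL·h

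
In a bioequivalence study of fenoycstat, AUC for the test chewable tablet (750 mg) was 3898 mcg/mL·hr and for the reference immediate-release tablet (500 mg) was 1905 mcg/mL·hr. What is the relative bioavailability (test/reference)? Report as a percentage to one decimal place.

F_rel = (AUC_test/D_test) / (AUC_ref/D_ref)
      = (3898/750) / (1905/500)
      = 5.19733 / 3.81 = 1.3641 = 136.41%

F_rel = 136.4%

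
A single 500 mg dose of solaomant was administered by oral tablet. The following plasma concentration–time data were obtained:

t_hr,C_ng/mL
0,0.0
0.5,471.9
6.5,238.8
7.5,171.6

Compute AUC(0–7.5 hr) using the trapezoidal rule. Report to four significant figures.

Trapezoidal AUC_0→7.5:
  [0→0.5]: (0.0+471.9)/2 × 0.5 = 117.975
  [0.5→6.5]: (471.9+238.8)/2 × 6 = 2132.1
  [6.5→7.5]: (238.8+171.6)/2 × 1 = 205.2
  Sum = 2455.275 ng/mL·hr

AUC = 2455 ng/mL·hr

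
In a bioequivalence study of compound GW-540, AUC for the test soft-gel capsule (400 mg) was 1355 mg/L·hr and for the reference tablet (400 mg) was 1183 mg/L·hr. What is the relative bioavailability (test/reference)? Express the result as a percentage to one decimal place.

F_rel = (AUC_test/D_test) / (AUC_ref/D_ref)
      = (1355/400) / (1183/400)
      = 3.3875 / 2.9575 = 1.1454 = 114.54%

F_rel = 114.5%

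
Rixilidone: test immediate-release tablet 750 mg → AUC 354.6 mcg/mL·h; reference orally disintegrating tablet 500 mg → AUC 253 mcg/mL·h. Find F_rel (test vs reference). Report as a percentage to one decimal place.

F_rel = (AUC_test/D_test) / (AUC_ref/D_ref)
      = (354.6/750) / (253/500)
      = 0.4728 / 0.506 = 0.9344 = 93.44%

F_rel = 93.4%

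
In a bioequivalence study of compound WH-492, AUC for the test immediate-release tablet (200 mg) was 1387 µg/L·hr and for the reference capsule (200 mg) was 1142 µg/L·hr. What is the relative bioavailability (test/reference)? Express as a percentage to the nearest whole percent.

F_rel = 121%

F_rel = (AUC_test/D_test) / (AUC_ref/D_ref)
      = (1387/200) / (1142/200)
      = 6.935 / 5.71 = 1.2145 = 121.45%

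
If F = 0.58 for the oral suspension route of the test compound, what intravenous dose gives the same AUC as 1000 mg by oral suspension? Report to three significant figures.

Systemic exposure from an extravascular dose = F × D_ev, so the equivalent IV dose is F × D_ev.
D_iv = F × D_ev = 0.58 × 1000 = 580 mg

D_iv = 580 mg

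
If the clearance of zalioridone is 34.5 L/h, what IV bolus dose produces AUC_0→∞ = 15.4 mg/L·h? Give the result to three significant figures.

Dose_iv = CL × AUC_0→∞
     = 34.5 × 15.4 = 531.3 mg

Dose = 531 mg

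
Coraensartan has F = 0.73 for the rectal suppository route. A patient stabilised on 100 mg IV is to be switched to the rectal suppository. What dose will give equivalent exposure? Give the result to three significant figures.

For equal systemic exposure: F × D_ev = D_iv
D_ev = D_iv / F = 100 / 0.73 = 136.986 mg

D_rectal = 137 mg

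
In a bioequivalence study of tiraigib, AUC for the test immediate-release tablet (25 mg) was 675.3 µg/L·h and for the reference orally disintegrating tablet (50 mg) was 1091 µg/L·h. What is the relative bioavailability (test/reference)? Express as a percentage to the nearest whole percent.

F_rel = 124%

F_rel = (AUC_test/D_test) / (AUC_ref/D_ref)
      = (675.3/25) / (1091/50)
      = 27.012 / 21.82 = 1.2379 = 123.79%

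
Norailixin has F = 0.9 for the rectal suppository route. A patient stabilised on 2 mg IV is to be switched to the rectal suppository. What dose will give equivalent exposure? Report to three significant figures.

For equal systemic exposure: F × D_ev = D_iv
D_ev = D_iv / F = 2 / 0.9 = 2.22222 mg

D_rectal = 2.22 mg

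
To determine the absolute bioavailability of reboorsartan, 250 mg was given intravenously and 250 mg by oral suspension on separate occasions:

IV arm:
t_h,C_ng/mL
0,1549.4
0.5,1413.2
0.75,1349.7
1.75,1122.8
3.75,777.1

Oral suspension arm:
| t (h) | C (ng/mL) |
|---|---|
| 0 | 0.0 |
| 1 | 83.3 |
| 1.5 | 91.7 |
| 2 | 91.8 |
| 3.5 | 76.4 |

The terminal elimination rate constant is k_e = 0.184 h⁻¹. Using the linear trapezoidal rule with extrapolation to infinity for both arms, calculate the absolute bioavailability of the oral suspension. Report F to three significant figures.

F = 0.0796

Trapezoidal AUC_0→3.75 (IV):
  [0→0.5]: (1549.4+1413.2)/2 × 0.5 = 740.65
  [0.5→0.75]: (1413.2+1349.7)/2 × 0.25 = 345.3625
  [0.75→1.75]: (1349.7+1122.8)/2 × 1 = 1236.25
  [1.75→3.75]: (1122.8+777.1)/2 × 2 = 1899.9
  Sum = 4222.1625 ng/mL·h
IV tail: 777.1/0.184 = 4223.370; AUC_iv,0→∞ = 4222.1625 + 4223.370 = 8445.5325 ng/mL·h
Trapezoidal AUC_0→3.5 (oral suspension):
  [0→1]: (0.0+83.3)/2 × 1 = 41.65
  [1→1.5]: (83.3+91.7)/2 × 0.5 = 43.75
  [1.5→2]: (91.7+91.8)/2 × 0.5 = 45.875
  [2→3.5]: (91.8+76.4)/2 × 1.5 = 126.15
  Sum = 257.425 ng/mL·h
oral suspension tail: 76.4/0.184 = 415.217; AUC_ev,0→∞ = 257.425 + 415.217 = 672.642 ng/mL·h
F = (AUC_ev/D_ev)/(AUC_iv/D_iv) = (672.642/250)/(8445.5325/250) = 2.690568/33.78213 = 0.0796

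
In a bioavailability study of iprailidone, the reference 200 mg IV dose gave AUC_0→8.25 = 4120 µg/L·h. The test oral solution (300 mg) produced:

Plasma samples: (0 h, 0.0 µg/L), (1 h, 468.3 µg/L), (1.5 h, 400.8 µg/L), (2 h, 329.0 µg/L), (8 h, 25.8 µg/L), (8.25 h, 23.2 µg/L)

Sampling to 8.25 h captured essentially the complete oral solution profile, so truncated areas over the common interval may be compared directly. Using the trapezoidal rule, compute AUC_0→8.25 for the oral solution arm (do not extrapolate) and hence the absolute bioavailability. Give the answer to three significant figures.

F = 0.276

Trapezoidal AUC_0→8.25 (oral solution):
  [0→1]: (0.0+468.3)/2 × 1 = 234.15
  [1→1.5]: (468.3+400.8)/2 × 0.5 = 217.275
  [1.5→2]: (400.8+329.0)/2 × 0.5 = 182.45
  [2→8]: (329.0+25.8)/2 × 6 = 1064.4
  [8→8.25]: (25.8+23.2)/2 × 0.25 = 6.125
  Sum = 1704.4 µg/L·h
F = (AUC_ev/D_ev)/(AUC_iv/D_iv) = (1704.4/300)/(4120/200) = 5.68133/20.6 = 0.2758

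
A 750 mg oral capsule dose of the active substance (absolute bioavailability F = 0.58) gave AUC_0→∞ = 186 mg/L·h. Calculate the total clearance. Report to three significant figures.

CL = F × Dose / AUC_0→∞
   = 0.58 × 750 / 186 = 2.33871 L/h

CL = 2.34 L/h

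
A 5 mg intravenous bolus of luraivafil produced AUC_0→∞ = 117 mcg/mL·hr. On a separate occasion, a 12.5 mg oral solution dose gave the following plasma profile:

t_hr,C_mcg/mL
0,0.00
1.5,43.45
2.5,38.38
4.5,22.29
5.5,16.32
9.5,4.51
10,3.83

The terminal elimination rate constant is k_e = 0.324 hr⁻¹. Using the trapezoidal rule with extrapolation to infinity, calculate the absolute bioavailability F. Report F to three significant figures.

Trapezoidal AUC_0→10 (oral solution):
  [0→1.5]: (0.00+43.45)/2 × 1.5 = 32.5875
  [1.5→2.5]: (43.45+38.38)/2 × 1 = 40.915
  [2.5→4.5]: (38.38+22.29)/2 × 2 = 60.67
  [4.5→5.5]: (22.29+16.32)/2 × 1 = 19.305
  [5.5→9.5]: (16.32+4.51)/2 × 4 = 41.66
  [9.5→10]: (4.51+3.83)/2 × 0.5 = 2.085
  Sum = 197.2225 mcg/mL·hr
Tail: C_last/k_e = 3.83/0.324 = 11.821
AUC_0→∞ (oral solution) = 197.2225 + 11.821 = 209.0435 mcg/mL·hr
F = (AUC_ev/D_ev)/(AUC_iv/D_iv) = (209.0435/12.5)/(117/5) = 16.72348/23.4 = 0.7147

F = 0.715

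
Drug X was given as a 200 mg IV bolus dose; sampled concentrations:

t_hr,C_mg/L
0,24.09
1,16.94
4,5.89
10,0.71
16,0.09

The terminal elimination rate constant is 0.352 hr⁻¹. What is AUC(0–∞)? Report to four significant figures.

AUC = 77.22 mg/L·hr

Trapezoidal AUC_0→16:
  [0→1]: (24.09+16.94)/2 × 1 = 20.515
  [1→4]: (16.94+5.89)/2 × 3 = 34.245
  [4→10]: (5.89+0.71)/2 × 6 = 19.8
  [10→16]: (0.71+0.09)/2 × 6 = 2.4
  Sum = 76.96 mg/L·hr
Extrapolated tail: C_last / k_e = 0.09 / 0.352 = 0.256
AUC_0→∞ = 76.96 + 0.256 = 77.216 mg/L·hr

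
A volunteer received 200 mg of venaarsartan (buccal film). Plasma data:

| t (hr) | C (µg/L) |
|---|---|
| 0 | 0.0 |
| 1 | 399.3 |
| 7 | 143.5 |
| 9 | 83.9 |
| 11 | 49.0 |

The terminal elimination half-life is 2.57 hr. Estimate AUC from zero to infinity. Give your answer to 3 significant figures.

Trapezoidal AUC_0→11:
  [0→1]: (0.0+399.3)/2 × 1 = 199.65
  [1→7]: (399.3+143.5)/2 × 6 = 1628.4
  [7→9]: (143.5+83.9)/2 × 2 = 227.4
  [9→11]: (83.9+49.0)/2 × 2 = 132.9
  Sum = 2188.35 µg/L·hr
k_e = ln2 / t½ = 0.693147 / 2.57 = 0.2697 hr^-1
Extrapolated tail: C_last / k_e = 49.0 / 0.2697 = 181.683
AUC_0→∞ = 2188.35 + 181.683 = 2370.033 µg/L·hr

AUC = 2370 µg/L·hr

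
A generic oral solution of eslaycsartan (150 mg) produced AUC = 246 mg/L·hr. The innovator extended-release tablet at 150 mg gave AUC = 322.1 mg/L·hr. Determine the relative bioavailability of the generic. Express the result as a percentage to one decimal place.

F_rel = 76.4%

F_rel = (AUC_test/D_test) / (AUC_ref/D_ref)
      = (246/150) / (322.1/150)
      = 1.64 / 2.14733 = 0.7637 = 76.37%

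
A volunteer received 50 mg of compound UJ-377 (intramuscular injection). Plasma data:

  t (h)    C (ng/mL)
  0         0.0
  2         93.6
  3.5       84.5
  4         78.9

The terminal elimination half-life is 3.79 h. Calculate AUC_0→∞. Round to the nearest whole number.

Trapezoidal AUC_0→4:
  [0→2]: (0.0+93.6)/2 × 2 = 93.6
  [2→3.5]: (93.6+84.5)/2 × 1.5 = 133.575
  [3.5→4]: (84.5+78.9)/2 × 0.5 = 40.85
  Sum = 268.025 ng/mL·h
k_e = ln2 / t½ = 0.693147 / 3.79 = 0.1829 h^-1
Extrapolated tail: C_last / k_e = 78.9 / 0.1829 = 431.383
AUC_0→∞ = 268.025 + 431.383 = 699.408 ng/mL·h

AUC = 699 ng/mL·h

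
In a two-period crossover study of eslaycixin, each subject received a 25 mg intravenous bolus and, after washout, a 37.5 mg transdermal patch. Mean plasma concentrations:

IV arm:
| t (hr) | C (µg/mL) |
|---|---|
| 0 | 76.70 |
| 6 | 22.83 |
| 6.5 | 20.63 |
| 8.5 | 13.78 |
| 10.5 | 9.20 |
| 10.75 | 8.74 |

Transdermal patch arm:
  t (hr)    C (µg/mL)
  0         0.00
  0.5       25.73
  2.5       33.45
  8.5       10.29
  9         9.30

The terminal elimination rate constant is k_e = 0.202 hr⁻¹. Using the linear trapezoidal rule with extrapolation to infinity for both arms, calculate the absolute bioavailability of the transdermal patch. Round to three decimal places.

Trapezoidal AUC_0→10.75 (IV):
  [0→6]: (76.70+22.83)/2 × 6 = 298.59
  [6→6.5]: (22.83+20.63)/2 × 0.5 = 10.865
  [6.5→8.5]: (20.63+13.78)/2 × 2 = 34.41
  [8.5→10.5]: (13.78+9.20)/2 × 2 = 22.98
  [10.5→10.75]: (9.20+8.74)/2 × 0.25 = 2.2425
  Sum = 369.0875 µg/mL·hr
IV tail: 8.74/0.202 = 43.267; AUC_iv,0→∞ = 369.0875 + 43.267 = 412.3545 µg/mL·hr
Trapezoidal AUC_0→9 (transdermal patch):
  [0→0.5]: (0.00+25.73)/2 × 0.5 = 6.4325
  [0.5→2.5]: (25.73+33.45)/2 × 2 = 59.18
  [2.5→8.5]: (33.45+10.29)/2 × 6 = 131.22
  [8.5→9]: (10.29+9.30)/2 × 0.5 = 4.8975
  Sum = 201.73 µg/mL·hr
transdermal patch tail: 9.30/0.202 = 46.040; AUC_ev,0→∞ = 201.73 + 46.040 = 247.77 µg/mL·hr
F = (AUC_ev/D_ev)/(AUC_iv/D_iv) = (247.77/37.5)/(412.3545/25) = 6.6072/16.49418 = 0.4006

F = 0.401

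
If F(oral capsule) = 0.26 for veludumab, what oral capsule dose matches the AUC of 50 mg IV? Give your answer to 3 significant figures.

D_oral = 192 mg

For equal systemic exposure: F × D_ev = D_iv
D_ev = D_iv / F = 50 / 0.26 = 192.308 mg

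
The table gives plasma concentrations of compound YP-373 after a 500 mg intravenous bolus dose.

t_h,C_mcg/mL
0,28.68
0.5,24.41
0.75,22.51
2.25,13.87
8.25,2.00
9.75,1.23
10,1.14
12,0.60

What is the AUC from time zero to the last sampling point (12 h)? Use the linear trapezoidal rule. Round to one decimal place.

Trapezoidal AUC_0→12:
  [0→0.5]: (28.68+24.41)/2 × 0.5 = 13.2725
  [0.5→0.75]: (24.41+22.51)/2 × 0.25 = 5.865
  [0.75→2.25]: (22.51+13.87)/2 × 1.5 = 27.285
  [2.25→8.25]: (13.87+2.00)/2 × 6 = 47.61
  [8.25→9.75]: (2.00+1.23)/2 × 1.5 = 2.4225
  [9.75→10]: (1.23+1.14)/2 × 0.25 = 0.29625
  [10→12]: (1.14+0.60)/2 × 2 = 1.74
  Sum = 98.49125 mcg/mL·h

AUC = 98.5 mcg/mL·h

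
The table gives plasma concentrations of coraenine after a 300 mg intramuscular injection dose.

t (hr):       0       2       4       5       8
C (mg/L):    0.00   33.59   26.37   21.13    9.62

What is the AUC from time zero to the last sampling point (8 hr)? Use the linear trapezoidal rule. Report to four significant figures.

AUC = 163.4 mg/L·hr

Trapezoidal AUC_0→8:
  [0→2]: (0.00+33.59)/2 × 2 = 33.59
  [2→4]: (33.59+26.37)/2 × 2 = 59.96
  [4→5]: (26.37+21.13)/2 × 1 = 23.75
  [5→8]: (21.13+9.62)/2 × 3 = 46.125
  Sum = 163.425 mg/L·hr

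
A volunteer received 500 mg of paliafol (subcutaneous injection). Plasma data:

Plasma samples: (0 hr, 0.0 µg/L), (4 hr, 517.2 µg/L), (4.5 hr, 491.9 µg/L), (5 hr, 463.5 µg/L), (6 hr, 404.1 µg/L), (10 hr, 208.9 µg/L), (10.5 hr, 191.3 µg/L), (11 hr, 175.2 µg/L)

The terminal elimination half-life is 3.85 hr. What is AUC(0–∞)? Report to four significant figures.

Trapezoidal AUC_0→11:
  [0→4]: (0.0+517.2)/2 × 4 = 1034.4
  [4→4.5]: (517.2+491.9)/2 × 0.5 = 252.275
  [4.5→5]: (491.9+463.5)/2 × 0.5 = 238.85
  [5→6]: (463.5+404.1)/2 × 1 = 433.8
  [6→10]: (404.1+208.9)/2 × 4 = 1226.0
  [10→10.5]: (208.9+191.3)/2 × 0.5 = 100.05
  [10.5→11]: (191.3+175.2)/2 × 0.5 = 91.625
  Sum = 3377.0 µg/L·hr
k_e = ln2 / t½ = 0.693147 / 3.85 = 0.1800 hr^-1
Extrapolated tail: C_last / k_e = 175.2 / 0.18 = 973.333
AUC_0→∞ = 3377.0 + 973.333 = 4350.333 µg/L·hr

AUC = 4350 µg/L·hr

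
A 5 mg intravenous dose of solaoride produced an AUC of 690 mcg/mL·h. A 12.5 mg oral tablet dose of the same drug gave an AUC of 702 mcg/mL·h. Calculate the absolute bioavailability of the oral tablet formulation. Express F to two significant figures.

F = (AUC_ev / D_ev) / (AUC_iv / D_iv)
  = (702/12.5) / (690/5)
  = 56.16 / 138 = 0.4070

F = 0.41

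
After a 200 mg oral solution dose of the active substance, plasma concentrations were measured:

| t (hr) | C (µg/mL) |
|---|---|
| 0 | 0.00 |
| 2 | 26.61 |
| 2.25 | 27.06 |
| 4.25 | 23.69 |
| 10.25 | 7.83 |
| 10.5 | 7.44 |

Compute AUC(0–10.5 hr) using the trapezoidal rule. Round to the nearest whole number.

AUC = 181 µg/mL·hr

Trapezoidal AUC_0→10.5:
  [0→2]: (0.00+26.61)/2 × 2 = 26.61
  [2→2.25]: (26.61+27.06)/2 × 0.25 = 6.70875
  [2.25→4.25]: (27.06+23.69)/2 × 2 = 50.75
  [4.25→10.25]: (23.69+7.83)/2 × 6 = 94.56
  [10.25→10.5]: (7.83+7.44)/2 × 0.25 = 1.90875
  Sum = 180.5375 µg/mL·hr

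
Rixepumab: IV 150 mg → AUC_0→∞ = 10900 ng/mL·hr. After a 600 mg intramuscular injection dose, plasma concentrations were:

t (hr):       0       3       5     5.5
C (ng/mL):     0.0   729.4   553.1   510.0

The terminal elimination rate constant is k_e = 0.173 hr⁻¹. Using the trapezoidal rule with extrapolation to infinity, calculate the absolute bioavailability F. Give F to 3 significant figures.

F = 0.128

Trapezoidal AUC_0→5.5 (intramuscular injection):
  [0→3]: (0.0+729.4)/2 × 3 = 1094.1
  [3→5]: (729.4+553.1)/2 × 2 = 1282.5
  [5→5.5]: (553.1+510.0)/2 × 0.5 = 265.775
  Sum = 2642.375 ng/mL·hr
Tail: C_last/k_e = 510.0/0.173 = 2947.977
AUC_0→∞ (intramuscular injection) = 2642.375 + 2947.977 = 5590.352 ng/mL·hr
F = (AUC_ev/D_ev)/(AUC_iv/D_iv) = (5590.352/600)/(10900/150) = 9.31725/72.6667 = 0.1282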